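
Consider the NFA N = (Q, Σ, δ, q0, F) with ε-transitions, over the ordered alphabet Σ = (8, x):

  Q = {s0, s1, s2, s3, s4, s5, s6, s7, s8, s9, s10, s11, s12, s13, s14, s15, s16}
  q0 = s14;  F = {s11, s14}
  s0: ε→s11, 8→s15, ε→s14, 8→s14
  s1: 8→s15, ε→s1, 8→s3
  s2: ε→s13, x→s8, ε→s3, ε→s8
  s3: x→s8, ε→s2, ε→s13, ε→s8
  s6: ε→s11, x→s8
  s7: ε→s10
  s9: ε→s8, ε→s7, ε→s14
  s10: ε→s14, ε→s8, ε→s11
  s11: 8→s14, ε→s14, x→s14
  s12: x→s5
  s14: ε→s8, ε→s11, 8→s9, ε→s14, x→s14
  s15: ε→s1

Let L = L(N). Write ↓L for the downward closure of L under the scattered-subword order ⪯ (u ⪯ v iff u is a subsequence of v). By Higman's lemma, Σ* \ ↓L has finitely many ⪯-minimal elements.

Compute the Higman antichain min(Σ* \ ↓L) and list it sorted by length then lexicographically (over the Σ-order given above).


|Q|=17, |F|=2, |δ|=34 (22 ε).
min D↑ (1 st, q0=0, F={}): 0:8→0,x→0 [Hopcroft].
L(D↑) = ∅; no obstructions.

Antichain: [].


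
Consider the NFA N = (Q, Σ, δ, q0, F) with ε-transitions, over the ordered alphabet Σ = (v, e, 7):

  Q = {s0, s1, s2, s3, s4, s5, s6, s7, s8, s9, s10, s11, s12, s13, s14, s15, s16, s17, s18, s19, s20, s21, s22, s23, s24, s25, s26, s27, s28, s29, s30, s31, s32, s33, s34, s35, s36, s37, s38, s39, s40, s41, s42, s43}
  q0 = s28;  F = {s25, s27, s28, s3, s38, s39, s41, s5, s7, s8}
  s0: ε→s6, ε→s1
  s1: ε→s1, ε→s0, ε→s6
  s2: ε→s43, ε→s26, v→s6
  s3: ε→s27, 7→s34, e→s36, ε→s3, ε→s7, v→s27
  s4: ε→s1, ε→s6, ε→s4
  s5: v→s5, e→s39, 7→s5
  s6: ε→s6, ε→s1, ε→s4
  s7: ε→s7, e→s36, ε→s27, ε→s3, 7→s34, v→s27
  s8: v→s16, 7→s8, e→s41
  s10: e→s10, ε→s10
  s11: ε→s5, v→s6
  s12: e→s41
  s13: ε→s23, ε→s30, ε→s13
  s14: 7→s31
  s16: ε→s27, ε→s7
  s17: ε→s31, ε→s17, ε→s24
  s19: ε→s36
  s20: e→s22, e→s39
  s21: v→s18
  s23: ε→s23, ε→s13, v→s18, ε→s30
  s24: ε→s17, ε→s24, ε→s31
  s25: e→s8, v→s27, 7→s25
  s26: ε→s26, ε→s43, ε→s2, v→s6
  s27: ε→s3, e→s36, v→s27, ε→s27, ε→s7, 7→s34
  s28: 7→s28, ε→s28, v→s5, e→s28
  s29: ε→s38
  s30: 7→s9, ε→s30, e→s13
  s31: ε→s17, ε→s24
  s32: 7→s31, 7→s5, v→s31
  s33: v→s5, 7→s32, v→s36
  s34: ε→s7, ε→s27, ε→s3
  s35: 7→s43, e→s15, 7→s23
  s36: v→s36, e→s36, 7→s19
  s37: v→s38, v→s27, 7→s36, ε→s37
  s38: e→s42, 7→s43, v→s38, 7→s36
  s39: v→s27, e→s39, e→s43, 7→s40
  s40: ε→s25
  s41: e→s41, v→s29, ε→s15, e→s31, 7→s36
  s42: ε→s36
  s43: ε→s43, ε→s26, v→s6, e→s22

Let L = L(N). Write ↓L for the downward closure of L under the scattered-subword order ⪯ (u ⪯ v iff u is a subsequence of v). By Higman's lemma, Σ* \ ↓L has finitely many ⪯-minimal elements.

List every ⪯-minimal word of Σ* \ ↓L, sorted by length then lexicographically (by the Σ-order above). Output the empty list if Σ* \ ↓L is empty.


A = [veve, ve7ee7].

|Q|=44, |F|=10, |δ|=118 (56 ε).
min D↑ (9 st, q0=0, F={5}): 0:v→1,e→0,7→0 1:v→1,e→2,7→1 2:v→3,e→2,7→4 3:v→3,e→5,7→3 4:v→3,e→6,7→4 5:v→5,e→5,7→5 6:v→3,e→7,7→6 7:v→8,e→7,7→5 8:v→8,e→5,7→5 [Hopcroft].
'veve': run [29, 28, 27, 18, 4] end={s19,s22,s36,s42} — reject; 4/4 single-dels accept.
've7ee7': N↓-sim [29, 28, 27, 26, 24, 18, 10] end={s0,s1,s19,s2,s22,s26,s36,s4,s43,s6} ∉↓L; 6/6 deletions ∈↓L.
2 obstructions.


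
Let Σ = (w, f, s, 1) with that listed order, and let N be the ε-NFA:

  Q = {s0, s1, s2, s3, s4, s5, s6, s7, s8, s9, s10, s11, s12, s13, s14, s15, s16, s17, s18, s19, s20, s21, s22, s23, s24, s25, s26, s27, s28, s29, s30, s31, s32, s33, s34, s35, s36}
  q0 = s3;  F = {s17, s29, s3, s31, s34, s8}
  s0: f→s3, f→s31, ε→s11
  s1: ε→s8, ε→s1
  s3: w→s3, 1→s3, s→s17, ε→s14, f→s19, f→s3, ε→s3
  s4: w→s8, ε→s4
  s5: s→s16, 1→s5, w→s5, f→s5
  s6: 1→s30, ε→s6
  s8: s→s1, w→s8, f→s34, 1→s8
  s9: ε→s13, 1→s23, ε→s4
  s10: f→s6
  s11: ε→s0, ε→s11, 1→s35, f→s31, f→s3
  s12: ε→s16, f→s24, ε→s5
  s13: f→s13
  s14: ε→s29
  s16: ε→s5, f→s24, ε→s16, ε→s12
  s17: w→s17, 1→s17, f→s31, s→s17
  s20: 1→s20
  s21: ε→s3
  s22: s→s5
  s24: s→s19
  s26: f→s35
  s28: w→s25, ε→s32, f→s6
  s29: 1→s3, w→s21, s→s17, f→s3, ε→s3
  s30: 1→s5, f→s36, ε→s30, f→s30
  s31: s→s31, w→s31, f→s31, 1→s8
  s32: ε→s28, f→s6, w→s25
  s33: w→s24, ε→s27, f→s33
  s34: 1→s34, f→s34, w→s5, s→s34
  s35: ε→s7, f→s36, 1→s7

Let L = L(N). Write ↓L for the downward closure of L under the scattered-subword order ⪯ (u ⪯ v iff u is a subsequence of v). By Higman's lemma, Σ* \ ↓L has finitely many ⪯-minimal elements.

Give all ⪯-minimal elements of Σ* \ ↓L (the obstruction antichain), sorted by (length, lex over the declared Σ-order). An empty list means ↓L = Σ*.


|Q|=37, |F|=6, |δ|=80 (24 ε).
min D↑ (6 st, q0=0, F={5}): 0:w→0,f→0,s→1,1→0 1:w→1,f→2,s→1,1→1 2:w→2,f→2,s→2,1→3 3:w→3,f→4,s→3,1→3 4:w→5,f→4,s→4,1→4 5:w→5,f→5,s→5,1→5.
'sf1fw': N↓-sim [14, 10, 9, 8, 6, 5] end={s12,s16,s19,s24,s5} ∉↓L; 5/5 deletions ∈↓L.
1 obstructions.

Antichain: [sf1fw].


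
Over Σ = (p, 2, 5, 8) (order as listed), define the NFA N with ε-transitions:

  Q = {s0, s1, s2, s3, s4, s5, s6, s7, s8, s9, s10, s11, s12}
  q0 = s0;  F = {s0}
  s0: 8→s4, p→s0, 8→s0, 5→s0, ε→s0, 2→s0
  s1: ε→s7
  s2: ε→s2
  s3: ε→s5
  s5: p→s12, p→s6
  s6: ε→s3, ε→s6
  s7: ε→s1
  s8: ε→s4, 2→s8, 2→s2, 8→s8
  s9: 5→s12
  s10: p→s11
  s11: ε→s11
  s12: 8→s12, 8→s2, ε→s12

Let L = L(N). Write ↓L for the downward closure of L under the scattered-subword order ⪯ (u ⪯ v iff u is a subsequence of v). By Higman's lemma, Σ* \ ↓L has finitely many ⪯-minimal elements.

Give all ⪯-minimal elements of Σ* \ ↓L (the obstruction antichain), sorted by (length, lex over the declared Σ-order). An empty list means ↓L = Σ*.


Antichain: [].

|Q|=13, |F|=1, |δ|=24 (10 ε).
min D↑ (1 st, q0=0, F={}): 0:p→0,2→0,5→0,8→0 (ε-aug+det+¬).
L(D↑) = ∅; no obstructions.


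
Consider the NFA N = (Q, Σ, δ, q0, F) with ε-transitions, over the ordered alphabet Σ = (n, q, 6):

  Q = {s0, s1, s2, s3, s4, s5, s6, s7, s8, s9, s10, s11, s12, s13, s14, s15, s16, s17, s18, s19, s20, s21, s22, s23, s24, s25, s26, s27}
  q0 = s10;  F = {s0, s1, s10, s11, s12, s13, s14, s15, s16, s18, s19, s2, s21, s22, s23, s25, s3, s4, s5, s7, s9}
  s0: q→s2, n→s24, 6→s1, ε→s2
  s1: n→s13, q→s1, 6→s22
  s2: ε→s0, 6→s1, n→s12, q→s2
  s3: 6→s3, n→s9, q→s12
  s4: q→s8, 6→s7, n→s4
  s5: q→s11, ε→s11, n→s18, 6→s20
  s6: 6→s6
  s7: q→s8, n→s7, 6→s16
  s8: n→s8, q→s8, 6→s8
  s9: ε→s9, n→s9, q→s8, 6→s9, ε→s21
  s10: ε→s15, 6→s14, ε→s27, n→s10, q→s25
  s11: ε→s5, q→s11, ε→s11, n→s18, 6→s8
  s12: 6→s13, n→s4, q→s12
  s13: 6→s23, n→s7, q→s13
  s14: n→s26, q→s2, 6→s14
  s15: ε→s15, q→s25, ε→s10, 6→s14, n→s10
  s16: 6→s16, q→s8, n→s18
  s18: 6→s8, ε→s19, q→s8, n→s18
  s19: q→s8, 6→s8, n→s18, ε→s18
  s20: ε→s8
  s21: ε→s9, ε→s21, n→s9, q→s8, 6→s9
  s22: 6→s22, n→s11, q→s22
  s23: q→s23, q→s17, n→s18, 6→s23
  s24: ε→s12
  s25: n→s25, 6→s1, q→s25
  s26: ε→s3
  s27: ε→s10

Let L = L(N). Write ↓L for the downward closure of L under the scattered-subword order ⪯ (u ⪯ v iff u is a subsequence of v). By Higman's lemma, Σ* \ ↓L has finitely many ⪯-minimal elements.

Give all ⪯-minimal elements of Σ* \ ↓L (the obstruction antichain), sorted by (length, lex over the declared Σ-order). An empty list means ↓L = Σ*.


|Q|=28, |F|=21, |δ|=87 (19 ε).
min D↑ (17 st, q0=0, F={13}): 0:n→0,q→1,6→2 1:n→1,q→1,6→3 2:n→4,q→5,6→2 3:n→6,q→3,6→7 4:n→8,q→9,6→4 5:n→9,q→5,6→3 6:n→10,q→6,6→11 7:n→12,q→7,6→7 8:n→8,q→13,6→8 9:n→14,q→9,6→6 10:n→10,q→13,6→15 11:n→16,q→11,6→11 12:n→16,q→12,6→13 13:n→13,q→13,6→13 14:n→14,q→13,6→10 15:n→16,q→13,6→15 16:n→16,q→13,6→13 (ε-aug+det+¬).
'6nnq': run [27, 23, 18, 8, 1] end={s8} ∉↓L; 4/4 del acc.
'q66n6': run [27, 19, 13, 10, 6, 2] end={s20,s8} ∉↓L; 5/5 deletions ∈↓L.
2 minimals (antichain).

min(Σ*\↓L) = [6nnq, q66n6].


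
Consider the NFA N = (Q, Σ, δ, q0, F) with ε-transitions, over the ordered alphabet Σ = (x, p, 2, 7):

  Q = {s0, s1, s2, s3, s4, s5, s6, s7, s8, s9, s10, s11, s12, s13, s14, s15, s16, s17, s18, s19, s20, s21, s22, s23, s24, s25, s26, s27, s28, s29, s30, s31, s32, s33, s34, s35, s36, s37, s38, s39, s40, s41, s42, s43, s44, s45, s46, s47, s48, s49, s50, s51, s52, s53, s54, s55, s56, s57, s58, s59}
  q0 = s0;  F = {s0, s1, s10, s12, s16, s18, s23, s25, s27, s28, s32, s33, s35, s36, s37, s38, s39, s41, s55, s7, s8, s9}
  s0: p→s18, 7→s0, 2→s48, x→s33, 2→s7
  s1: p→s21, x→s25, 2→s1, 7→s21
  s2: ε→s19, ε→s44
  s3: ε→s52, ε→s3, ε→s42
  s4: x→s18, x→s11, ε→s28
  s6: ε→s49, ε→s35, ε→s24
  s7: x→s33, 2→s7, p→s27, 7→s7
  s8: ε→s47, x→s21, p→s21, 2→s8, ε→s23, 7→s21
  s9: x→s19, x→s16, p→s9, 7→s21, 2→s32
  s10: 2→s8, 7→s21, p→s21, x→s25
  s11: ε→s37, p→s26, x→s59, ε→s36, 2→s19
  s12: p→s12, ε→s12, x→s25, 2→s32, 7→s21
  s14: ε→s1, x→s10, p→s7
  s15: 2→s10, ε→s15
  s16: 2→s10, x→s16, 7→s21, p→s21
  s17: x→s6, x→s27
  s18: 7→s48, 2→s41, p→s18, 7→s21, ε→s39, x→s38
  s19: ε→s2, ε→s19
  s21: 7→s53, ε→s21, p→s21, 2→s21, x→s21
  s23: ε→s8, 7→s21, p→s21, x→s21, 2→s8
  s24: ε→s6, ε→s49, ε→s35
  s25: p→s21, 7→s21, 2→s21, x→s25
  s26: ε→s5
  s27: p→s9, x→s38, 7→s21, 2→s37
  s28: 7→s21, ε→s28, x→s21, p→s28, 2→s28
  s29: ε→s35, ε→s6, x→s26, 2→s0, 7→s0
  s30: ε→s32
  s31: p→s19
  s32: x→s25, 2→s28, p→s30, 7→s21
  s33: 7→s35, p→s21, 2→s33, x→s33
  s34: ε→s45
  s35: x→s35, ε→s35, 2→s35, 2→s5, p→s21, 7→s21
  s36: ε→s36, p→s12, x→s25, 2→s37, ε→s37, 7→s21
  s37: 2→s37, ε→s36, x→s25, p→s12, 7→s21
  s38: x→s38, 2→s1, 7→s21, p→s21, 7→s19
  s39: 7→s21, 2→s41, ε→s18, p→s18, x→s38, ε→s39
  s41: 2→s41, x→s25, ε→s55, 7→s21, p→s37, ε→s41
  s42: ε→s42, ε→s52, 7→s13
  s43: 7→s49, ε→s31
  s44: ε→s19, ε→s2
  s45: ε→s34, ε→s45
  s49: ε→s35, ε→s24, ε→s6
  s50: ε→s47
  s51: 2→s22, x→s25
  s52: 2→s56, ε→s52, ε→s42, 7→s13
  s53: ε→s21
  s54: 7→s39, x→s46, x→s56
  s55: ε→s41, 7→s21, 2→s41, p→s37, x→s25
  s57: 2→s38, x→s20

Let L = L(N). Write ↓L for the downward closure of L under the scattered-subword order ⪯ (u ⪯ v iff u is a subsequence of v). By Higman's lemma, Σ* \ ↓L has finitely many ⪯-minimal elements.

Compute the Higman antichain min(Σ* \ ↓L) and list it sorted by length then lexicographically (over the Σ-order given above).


|Q|=60, |F|=22, |δ|=175 (53 ε).
min D↑ (19 st, q0=0, F={4}): 0:x→1,p→2,2→3,7→0 1:x→1,p→4,2→1,7→5 2:x→6,p→2,2→7,7→4 3:x→1,p→8,2→3,7→3 4:x→4,p→4,2→4,7→4 5:x→5,p→4,2→5,7→4 6:x→6,p→4,2→9,7→4 7:x→10,p→11,2→7,7→4 8:x→6,p→12,2→11,7→4 9:x→10,p→4,2→9,7→4 10:x→10,p→4,2→4,7→4 11:x→10,p→13,2→11,7→4 12:x→14,p→12,2→15,7→4 13:x→10,p→13,2→15,7→4 14:x→14,p→4,2→16,7→4 15:x→10,p→15,2→17,7→4 16:x→10,p→4,2→18,7→4 17:x→4,p→17,2→17,7→4 18:x→4,p→4,2→18,7→4.
'xp': |S_i|=[31, 16, 2] end={s21,s53} rej; 2/2 del acc.
'p7': N↓-sim [31, 26, 6] end={s19,s2,s21,s44,s48,s53} rej; 2/2 del acc.
'x77': run [31, 16, 7, 2] end={s21,s53} — reject; 3/3 single-dels accept.
'p2x2': N↓-sim [31, 26, 16, 3, 2] end={s21,s53} rej; 4/4 deletions ∈↓L.
'2pp22x': |S_i|=[31, 28, 21, 16, 10, 6, 2] end={s21,s53} rej; 6/6 deletions ∈↓L.
5 words, ⪯-incomp.

A = [xp, p7, x77, p2x2, 2pp22x].


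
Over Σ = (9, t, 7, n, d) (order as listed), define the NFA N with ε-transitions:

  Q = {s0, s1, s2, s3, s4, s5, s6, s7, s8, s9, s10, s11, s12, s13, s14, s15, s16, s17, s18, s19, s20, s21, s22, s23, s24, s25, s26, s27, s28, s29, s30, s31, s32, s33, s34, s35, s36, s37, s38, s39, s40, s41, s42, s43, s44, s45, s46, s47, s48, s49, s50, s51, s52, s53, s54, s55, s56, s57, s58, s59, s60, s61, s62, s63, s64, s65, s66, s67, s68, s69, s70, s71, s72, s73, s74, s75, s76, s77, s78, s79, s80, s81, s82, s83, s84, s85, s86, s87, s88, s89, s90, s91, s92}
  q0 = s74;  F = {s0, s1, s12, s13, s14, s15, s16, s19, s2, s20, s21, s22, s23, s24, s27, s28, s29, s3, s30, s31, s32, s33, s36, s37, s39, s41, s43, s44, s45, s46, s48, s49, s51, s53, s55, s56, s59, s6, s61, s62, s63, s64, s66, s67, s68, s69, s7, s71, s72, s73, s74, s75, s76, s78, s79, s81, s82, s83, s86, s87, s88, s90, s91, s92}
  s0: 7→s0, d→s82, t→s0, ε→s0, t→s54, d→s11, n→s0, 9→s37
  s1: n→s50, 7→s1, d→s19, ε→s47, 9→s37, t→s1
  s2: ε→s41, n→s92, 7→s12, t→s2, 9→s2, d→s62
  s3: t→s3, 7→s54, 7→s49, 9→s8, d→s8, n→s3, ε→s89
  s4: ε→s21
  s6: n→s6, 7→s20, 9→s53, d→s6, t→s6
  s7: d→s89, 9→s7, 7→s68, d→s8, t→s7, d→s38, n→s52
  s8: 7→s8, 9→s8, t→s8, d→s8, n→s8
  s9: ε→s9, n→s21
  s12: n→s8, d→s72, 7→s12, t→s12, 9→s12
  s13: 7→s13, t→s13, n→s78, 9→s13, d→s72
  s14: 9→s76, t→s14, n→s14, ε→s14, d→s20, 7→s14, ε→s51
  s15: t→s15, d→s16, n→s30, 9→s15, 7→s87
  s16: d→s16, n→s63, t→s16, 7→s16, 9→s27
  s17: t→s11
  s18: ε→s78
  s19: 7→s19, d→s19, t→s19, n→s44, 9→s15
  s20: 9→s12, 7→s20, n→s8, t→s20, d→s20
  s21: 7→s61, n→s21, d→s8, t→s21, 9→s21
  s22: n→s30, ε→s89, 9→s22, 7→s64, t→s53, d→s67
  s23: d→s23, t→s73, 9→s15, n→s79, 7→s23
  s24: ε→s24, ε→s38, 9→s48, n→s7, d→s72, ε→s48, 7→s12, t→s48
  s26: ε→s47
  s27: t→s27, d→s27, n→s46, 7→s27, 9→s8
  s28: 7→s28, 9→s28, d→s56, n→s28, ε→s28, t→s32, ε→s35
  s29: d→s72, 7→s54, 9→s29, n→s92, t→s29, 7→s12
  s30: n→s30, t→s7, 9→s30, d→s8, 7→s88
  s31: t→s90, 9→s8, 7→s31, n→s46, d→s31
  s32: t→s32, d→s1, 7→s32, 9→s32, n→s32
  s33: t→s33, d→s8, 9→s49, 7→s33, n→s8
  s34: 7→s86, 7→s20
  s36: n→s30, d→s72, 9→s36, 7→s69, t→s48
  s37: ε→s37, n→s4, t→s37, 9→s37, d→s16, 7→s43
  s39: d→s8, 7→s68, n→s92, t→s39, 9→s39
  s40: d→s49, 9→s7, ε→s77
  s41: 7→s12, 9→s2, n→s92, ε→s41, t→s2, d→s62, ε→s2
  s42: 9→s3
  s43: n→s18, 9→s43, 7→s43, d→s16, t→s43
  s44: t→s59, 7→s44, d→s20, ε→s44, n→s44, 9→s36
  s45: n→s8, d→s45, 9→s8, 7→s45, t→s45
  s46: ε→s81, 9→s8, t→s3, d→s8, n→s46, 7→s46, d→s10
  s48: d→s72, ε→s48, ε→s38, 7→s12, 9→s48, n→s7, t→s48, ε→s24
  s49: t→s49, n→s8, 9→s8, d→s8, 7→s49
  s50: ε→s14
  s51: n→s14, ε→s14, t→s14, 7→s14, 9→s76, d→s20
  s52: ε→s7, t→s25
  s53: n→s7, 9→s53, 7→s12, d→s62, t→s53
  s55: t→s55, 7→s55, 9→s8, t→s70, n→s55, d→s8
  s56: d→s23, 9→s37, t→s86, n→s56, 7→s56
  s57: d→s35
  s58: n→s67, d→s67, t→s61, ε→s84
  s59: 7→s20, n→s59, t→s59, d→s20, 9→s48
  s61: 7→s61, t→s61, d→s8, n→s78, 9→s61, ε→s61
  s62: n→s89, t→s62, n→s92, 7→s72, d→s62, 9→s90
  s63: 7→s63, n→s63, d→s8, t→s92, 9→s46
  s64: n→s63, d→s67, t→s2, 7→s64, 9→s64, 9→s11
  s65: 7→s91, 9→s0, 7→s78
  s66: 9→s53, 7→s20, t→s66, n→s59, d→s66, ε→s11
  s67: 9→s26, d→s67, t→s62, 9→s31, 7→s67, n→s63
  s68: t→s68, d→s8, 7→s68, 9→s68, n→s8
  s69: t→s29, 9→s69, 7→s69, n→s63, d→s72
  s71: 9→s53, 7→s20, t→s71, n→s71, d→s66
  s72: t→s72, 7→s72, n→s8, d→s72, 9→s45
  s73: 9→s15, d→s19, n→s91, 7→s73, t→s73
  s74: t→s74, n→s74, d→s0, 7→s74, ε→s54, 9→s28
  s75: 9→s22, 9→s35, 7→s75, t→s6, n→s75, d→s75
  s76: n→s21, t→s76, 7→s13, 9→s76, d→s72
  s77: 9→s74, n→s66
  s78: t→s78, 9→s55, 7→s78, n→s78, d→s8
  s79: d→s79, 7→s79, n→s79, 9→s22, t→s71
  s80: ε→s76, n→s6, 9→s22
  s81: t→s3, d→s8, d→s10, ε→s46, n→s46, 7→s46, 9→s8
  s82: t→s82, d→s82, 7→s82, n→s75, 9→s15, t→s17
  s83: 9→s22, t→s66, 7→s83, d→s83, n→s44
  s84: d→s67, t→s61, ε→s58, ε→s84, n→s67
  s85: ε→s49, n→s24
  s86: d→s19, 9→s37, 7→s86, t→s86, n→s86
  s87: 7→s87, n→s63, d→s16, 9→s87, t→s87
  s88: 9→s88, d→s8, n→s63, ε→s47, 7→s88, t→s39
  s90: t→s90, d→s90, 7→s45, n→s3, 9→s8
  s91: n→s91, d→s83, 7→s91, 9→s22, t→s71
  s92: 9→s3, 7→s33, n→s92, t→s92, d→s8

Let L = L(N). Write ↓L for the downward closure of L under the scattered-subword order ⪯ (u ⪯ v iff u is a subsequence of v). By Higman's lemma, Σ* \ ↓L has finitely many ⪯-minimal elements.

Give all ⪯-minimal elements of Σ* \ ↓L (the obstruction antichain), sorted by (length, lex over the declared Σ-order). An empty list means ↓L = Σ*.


|Q|=93, |F|=64, |δ|=400 (38 ε).
min D↑ (61 st, q0=0, F={21}): 0:9→1,t→0,7→0,n→0,d→2 1:9→1,t→3,7→1,n→1,d→4 2:9→5,t→2,7→2,n→2,d→6 3:9→3,t→3,7→3,n→3,d→7 4:9→5,t→8,7→4,n→4,d→9 5:9→5,t→5,7→10,n→11,d→12 6:9→13,t→6,7→6,n→14,d→6 7:9→5,t→7,7→7,n→15,d→16 8:9→5,t→8,7→8,n→8,d→16 9:9→13,t→17,7→9,n→18,d→9 10:9→10,t→10,7→10,n→19,d→12 11:9→11,t→11,7→20,n→11,d→21 12:9→22,t→12,7→12,n→23,d→12 13:9→13,t→13,7→24,n→25,d→12 14:9→26,t→27,7→14,n→14,d→14 15:9→28,t→15,7→15,n→15,d→29 16:9→13,t→16,7→16,n→30,d→16 17:9→13,t→17,7→17,n→31,d→16 18:9→26,t→32,7→18,n→18,d→18 19:9→33,t→19,7→19,n→19,d→21 20:9→20,t→20,7→20,n→19,d→21 21:9→21,t→21,7→21,n→21,d→21 22:9→21,t→22,7→22,n→34,d→22 23:9→34,t→35,7→23,n→23,d→21 24:9→24,t→24,7→24,n→23,d→12 25:9→25,t→36,7→37,n→25,d→21 26:9→26,t→38,7→39,n→25,d→40 27:9→38,t→27,7→29,n→27,d→27 28:9→28,t→28,7→41,n→11,d→42 29:9→43,t→29,7→29,n→21,d→29 30:9→44,t→45,7→30,n→30,d→29 31:9→26,t→32,7→31,n→31,d→46 32:9→38,t→32,7→29,n→32,d→47 33:9→21,t→33,7→33,n→33,d→21 34:9→21,t→48,7→34,n→34,d→21 35:9→48,t→35,7→49,n→35,d→21 36:9→36,t→36,7→50,n→36,d→21 37:9→37,t→51,7→37,n→23,d→21 38:9→38,t→38,7→43,n→36,d→52 39:9→39,t→53,7→39,n→23,d→40 40:9→54,t→52,7→40,n→23,d→40 41:9→41,t→41,7→41,n→19,d→42 42:9→55,t→42,7→42,n→21,d→42 43:9→43,t→43,7→43,n→21,d→42 44:9→44,t→56,7→57,n→25,d→42 45:9→56,t→45,7→29,n→45,d→29 46:9→26,t→47,7→46,n→30,d→46 47:9→38,t→47,7→29,n→45,d→47 48:9→21,t→48,7→58,n→48,d→21 49:9→58,t→49,7→49,n→21,d→21 50:9→50,t→50,7→50,n→21,d→21 51:9→51,t→51,7→50,n→35,d→21 52:9→59,t→52,7→42,n→35,d→52 53:9→53,t→53,7→43,n→35,d→52 54:9→21,t→59,7→54,n→34,d→54 55:9→21,t→55,7→55,n→21,d→55 56:9→56,t→56,7→43,n→36,d→42 57:9→57,t→60,7→57,n→23,d→42 58:9→21,t→58,7→58,n→21,d→21 59:9→21,t→59,7→55,n→48,d→59 60:9→60,t→60,7→43,n→35,d→42 [Hopcroft].
'd9nd': run [80, 77, 55, 27, 4] end={s10,s38,s8,s89} — reject; 4/4 del acc.
'd9d99': run [80, 77, 55, 22, 14, 1] end={s8} ∉↓L; 5/5 del acc.
'9tdndn': N↓-sim [80, 74, 69, 64, 43, 8, 1] end={s8} rej; 6/6 deletions ∈↓L.
'd97n99': |S_i|=[80, 77, 55, 39, 15, 10, 1] end={s8} ∉↓L; 6/6 del acc.
'ddnt7n': |S_i|=[80, 77, 59, 50, 30, 9, 1] end={s8} rej; 6/6 del acc.
5 minimals (antichain).

A = [d9nd, d9d99, 9tdndn, d97n99, ddnt7n].


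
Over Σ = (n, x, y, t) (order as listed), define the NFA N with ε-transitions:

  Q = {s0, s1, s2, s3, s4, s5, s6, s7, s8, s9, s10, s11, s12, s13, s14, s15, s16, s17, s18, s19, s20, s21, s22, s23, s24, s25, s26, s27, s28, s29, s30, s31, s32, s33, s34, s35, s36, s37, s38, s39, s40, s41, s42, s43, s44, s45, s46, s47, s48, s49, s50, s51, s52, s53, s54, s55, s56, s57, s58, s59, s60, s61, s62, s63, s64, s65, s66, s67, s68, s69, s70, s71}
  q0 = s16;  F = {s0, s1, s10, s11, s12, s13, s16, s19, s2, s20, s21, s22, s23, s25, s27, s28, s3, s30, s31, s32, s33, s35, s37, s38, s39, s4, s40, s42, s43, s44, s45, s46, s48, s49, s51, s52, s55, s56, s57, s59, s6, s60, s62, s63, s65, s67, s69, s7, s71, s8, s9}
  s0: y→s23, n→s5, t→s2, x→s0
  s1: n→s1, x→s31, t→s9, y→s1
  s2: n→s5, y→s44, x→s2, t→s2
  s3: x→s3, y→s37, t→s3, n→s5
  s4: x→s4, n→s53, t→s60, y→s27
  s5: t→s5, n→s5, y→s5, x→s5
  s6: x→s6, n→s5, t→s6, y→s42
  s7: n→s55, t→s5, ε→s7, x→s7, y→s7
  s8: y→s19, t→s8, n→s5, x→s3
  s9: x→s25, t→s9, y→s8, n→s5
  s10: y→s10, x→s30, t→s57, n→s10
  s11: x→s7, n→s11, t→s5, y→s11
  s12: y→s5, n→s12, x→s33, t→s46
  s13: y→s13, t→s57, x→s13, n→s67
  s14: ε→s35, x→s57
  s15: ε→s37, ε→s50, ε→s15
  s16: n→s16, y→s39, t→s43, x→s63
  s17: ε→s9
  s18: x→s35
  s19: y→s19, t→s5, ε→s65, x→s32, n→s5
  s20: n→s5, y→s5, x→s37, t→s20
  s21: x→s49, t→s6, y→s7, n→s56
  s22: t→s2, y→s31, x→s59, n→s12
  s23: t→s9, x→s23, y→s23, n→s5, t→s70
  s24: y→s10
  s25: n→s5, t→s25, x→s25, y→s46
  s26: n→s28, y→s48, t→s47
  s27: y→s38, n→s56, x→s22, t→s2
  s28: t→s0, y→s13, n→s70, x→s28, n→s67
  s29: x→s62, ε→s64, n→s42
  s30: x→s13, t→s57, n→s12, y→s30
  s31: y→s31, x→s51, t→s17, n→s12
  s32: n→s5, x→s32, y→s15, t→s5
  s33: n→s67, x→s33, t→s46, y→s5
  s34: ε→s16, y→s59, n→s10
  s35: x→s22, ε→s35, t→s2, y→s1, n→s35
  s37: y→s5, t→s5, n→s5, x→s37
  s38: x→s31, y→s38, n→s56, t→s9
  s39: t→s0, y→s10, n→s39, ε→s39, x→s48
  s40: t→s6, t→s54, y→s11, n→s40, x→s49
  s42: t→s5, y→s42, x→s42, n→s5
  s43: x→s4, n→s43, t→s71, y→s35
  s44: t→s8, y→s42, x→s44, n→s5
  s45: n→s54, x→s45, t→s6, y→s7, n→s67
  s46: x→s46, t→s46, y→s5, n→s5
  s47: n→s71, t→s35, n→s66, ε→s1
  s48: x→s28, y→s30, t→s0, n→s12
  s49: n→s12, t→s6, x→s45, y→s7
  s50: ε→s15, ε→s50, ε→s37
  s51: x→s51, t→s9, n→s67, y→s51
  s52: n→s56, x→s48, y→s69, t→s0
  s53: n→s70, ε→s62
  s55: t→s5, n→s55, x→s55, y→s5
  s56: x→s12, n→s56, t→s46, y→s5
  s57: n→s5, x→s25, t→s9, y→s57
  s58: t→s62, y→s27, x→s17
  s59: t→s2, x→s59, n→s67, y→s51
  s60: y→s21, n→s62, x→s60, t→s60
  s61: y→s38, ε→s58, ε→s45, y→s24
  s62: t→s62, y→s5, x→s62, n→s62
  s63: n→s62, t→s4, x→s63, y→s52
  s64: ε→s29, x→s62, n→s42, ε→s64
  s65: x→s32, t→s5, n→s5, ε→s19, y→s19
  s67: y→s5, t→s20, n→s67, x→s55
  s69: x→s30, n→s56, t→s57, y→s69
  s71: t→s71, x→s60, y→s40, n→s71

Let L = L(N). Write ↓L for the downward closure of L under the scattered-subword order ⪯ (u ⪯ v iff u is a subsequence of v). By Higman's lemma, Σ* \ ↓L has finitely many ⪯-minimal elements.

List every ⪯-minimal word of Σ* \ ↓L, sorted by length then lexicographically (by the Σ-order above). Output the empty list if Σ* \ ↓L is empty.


Antichain: [xny, ytn, ttyyt, yxxnxt, yytxyy].

|Q|=72, |F|=51, |δ|=254 (21 ε).
min D↑ (51 st, q0=0, F={12}): 0:n→0,x→1,y→2,t→3 1:n→4,x→1,y→5,t→6 2:n→2,x→7,y→8,t→9 3:n→3,x→6,y→10,t→11 4:n→4,x→4,y→12,t→4 5:n→13,x→7,y→14,t→9 6:n→4,x→6,y→15,t→16 7:n→17,x→18,y→19,t→9 8:n→8,x→19,y→8,t→20 9:n→12,x→9,y→21,t→22 10:n→10,x→23,y→24,t→22 11:n→11,x→16,y→25,t→11 12:n→12,x→12,y→12,t→12 13:n→13,x→17,y→12,t→26 14:n→13,x→19,y→14,t→20 15:n→13,x→23,y→27,t→22 16:n→4,x→16,y→28,t→16 17:n→17,x→29,y→12,t→26 18:n→30,x→18,y→31,t→9 19:n→17,x→31,y→19,t→20 20:n→12,x→32,y→20,t→33 21:n→12,x→21,y→21,t→33 22:n→12,x→22,y→34,t→22 23:n→17,x→35,y→36,t→22 24:n→24,x→36,y→24,t→33 25:n→25,x→37,y→38,t→39 26:n→12,x→26,y→12,t→26 27:n→13,x→36,y→27,t→33 28:n→13,x→37,y→40,t→39 29:n→30,x→29,y→12,t→26 30:n→30,x→41,y→12,t→42 31:n→30,x→31,y→31,t→20 32:n→12,x→32,y→26,t→32 33:n→12,x→32,y→43,t→33 34:n→12,x→34,y→44,t→43 35:n→30,x→35,y→45,t→22 36:n→17,x→45,y→36,t→33 37:n→17,x→46,y→40,t→39 38:n→38,x→40,y→38,t→12 39:n→12,x→39,y→44,t→39 40:n→41,x→40,y→40,t→12 41:n→41,x→41,y→12,t→12 42:n→12,x→47,y→12,t→42 43:n→12,x→48,y→49,t→43 44:n→12,x→44,y→44,t→12 45:n→30,x→45,y→45,t→33 46:n→30,x→46,y→40,t→39 47:n→12,x→47,y→12,t→12 48:n→12,x→48,y→47,t→48 49:n→12,x→50,y→49,t→12 50:n→12,x→50,y→47,t→12.
'xny': |S_i|=[58, 49, 13, 1] end={s5} rej; 3/3 deletions ∈↓L.
'ytn': |S_i|=[58, 50, 23, 1] end={s5} rej; 3/3 single-dels accept.
'ttyyt': run [58, 48, 34, 26, 11, 1] end={s5} ∉↓L; 5/5 del acc.
'yxxnxt': run [58, 50, 38, 31, 7, 3, 1] end={s5} — reject; 6/6 del acc.
'yytxyy': |S_i|=[58, 50, 34, 16, 8, 5, 1] end={s5} ∉↓L; 6/6 del acc.
5 words, ⪯-incomp.


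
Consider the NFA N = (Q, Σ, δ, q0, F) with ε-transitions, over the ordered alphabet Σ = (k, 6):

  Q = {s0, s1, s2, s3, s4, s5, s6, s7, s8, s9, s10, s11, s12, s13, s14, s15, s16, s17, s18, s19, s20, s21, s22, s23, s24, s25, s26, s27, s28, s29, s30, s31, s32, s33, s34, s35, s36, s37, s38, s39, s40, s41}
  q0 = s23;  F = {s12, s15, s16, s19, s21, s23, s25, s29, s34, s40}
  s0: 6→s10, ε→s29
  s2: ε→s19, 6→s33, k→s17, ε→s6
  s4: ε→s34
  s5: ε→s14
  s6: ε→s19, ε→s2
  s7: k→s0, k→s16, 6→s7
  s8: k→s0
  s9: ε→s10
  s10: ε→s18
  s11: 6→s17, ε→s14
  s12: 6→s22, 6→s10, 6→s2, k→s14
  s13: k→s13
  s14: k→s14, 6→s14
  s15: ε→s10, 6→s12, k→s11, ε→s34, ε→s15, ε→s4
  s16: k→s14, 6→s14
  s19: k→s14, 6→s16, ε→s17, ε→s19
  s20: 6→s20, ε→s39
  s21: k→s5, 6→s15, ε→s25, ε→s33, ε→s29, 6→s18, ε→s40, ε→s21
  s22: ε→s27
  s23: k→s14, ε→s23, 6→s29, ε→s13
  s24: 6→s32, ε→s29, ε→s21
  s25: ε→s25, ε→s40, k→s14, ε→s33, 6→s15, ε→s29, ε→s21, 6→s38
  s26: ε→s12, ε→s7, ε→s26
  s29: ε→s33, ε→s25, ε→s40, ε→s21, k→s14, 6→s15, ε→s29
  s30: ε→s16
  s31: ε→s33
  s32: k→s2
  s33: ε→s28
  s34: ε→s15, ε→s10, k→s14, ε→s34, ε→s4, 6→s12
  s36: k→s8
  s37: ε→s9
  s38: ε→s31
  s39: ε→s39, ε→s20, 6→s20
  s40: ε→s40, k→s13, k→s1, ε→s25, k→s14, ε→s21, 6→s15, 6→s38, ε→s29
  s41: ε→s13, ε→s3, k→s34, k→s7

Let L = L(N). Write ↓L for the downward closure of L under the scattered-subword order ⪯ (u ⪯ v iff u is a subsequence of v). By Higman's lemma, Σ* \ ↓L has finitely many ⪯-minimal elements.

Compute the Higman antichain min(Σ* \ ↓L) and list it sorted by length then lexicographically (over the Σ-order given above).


min(Σ*\↓L) = [k, 666666].

|Q|=42, |F|=10, |δ|=102 (57 ε).
min D↑ (7 st, q0=0, F={1}): 0:k→1,6→2 1:k→1,6→1 2:k→1,6→3 3:k→1,6→4 4:k→1,6→5 5:k→1,6→6 6:k→1,6→1 (ε-aug+det+¬).
'k': N↓-sim [27, 6] end={s1,s11,s13,s14,s17,s5} rej; 1/1 single-dels accept.
'666666': run [27, 26, 19, 13, 12, 4, 1] end={s14} — reject; 6/6 single-dels accept.
2 obstructions.


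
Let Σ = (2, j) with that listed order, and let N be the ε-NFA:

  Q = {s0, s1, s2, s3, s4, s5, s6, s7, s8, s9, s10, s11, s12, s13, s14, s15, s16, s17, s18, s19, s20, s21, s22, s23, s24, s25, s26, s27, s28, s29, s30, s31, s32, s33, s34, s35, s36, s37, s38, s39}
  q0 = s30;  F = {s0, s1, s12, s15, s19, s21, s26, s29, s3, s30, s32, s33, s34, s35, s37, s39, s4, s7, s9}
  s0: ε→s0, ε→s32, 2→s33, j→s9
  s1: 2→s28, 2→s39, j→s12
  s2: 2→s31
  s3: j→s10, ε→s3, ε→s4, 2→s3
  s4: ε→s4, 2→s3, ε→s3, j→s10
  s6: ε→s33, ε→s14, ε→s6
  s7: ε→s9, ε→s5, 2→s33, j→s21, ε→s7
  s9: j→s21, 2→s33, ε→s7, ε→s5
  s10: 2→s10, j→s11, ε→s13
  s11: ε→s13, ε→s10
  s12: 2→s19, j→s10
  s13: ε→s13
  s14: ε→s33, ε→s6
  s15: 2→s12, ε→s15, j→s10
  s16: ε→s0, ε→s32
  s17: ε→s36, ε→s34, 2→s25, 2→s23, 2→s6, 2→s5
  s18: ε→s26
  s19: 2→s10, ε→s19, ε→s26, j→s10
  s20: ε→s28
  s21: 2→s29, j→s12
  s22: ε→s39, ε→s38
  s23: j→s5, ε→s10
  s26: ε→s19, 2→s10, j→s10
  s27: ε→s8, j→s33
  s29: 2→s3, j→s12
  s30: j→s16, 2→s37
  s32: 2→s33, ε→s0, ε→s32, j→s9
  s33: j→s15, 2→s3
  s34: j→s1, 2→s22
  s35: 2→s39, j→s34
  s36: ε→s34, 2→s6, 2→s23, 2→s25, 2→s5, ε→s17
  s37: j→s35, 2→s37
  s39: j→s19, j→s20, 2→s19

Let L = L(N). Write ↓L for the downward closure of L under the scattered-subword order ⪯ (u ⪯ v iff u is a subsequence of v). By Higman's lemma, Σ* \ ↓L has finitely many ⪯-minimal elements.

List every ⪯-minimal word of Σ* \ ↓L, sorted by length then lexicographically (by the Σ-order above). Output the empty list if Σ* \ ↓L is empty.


min(Σ*\↓L) = [j22j, j2jj, 2j222, 2j2j2, jjjjj, jjjj22].

|Q|=40, |F|=19, |δ|=91 (38 ε).
min D↑ (16 st, q0=0, F={13}): 0:2→1,j→2 1:2→1,j→3 2:2→4,j→5 3:2→6,j→7 4:2→8,j→9 5:2→4,j→10 6:2→11,j→11 7:2→6,j→12 8:2→8,j→13 9:2→14,j→13 10:2→15,j→14 11:2→13,j→13 12:2→6,j→14 13:2→13,j→13 14:2→11,j→13 15:2→8,j→14.
'j22j': run [28, 26, 16, 8, 3] end={s10,s11,s13} — reject; 4/4 single-dels accept.
'j2jj': N↓-sim [28, 26, 16, 9, 3] end={s10,s11,s13} — reject; 4/4 del acc.
'2j222': N↓-sim [28, 20, 15, 11, 5, 3] end={s10,s11,s13} rej; 5/5 del acc.
'2j2j2': run [28, 20, 15, 11, 7, 3] end={s10,s11,s13} rej; 5/5 deletions ∈↓L.
'jjjjj': run [28, 26, 22, 15, 8, 3] end={s10,s11,s13} rej; 5/5 single-dels accept.
'jjjj22': N↓-sim [28, 26, 22, 15, 8, 5, 3] end={s10,s11,s13} ∉↓L; 6/6 deletions ∈↓L.
6 obstructions.


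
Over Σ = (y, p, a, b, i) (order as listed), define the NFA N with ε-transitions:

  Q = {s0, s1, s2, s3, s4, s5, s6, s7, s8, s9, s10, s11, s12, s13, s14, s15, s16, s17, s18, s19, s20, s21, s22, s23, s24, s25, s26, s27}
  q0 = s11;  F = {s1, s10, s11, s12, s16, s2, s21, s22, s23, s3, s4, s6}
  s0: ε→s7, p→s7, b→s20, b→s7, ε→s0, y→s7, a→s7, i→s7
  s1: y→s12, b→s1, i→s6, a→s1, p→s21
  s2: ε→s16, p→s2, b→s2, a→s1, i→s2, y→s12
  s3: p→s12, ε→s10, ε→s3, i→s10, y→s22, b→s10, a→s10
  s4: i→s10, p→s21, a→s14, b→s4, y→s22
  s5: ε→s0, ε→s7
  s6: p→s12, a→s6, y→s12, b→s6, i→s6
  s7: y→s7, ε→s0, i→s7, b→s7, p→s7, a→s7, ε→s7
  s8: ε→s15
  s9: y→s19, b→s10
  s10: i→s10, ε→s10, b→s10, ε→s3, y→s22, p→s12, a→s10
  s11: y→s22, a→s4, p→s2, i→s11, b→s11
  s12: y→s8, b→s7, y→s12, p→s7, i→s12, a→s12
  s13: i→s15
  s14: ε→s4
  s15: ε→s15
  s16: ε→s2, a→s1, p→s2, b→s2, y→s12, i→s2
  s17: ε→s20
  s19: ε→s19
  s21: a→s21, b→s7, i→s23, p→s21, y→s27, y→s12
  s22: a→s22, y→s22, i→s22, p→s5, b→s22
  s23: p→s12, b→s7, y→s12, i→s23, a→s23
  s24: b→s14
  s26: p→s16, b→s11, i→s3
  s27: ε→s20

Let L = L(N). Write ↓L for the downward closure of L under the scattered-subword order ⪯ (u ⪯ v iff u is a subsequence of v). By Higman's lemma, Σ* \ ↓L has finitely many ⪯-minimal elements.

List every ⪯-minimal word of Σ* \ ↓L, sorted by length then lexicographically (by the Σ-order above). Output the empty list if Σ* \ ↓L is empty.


|Q|=28, |F|=12, |δ|=98 (18 ε).
min D↑ (11 st, q0=0, F={4}): 0:y→1,p→2,a→3,b→0,i→0 1:y→1,p→4,a→1,b→1,i→1 2:y→5,p→2,a→6,b→2,i→2 3:y→1,p→7,a→3,b→3,i→8 4:y→4,p→4,a→4,b→4,i→4 5:y→5,p→4,a→5,b→4,i→5 6:y→5,p→7,a→6,b→6,i→9 7:y→5,p→7,a→7,b→4,i→10 8:y→1,p→5,a→8,b→8,i→8 9:y→5,p→5,a→9,b→9,i→9 10:y→5,p→5,a→10,b→4,i→10 [Hopcroft].
'yp': N↓-sim [20, 9, 4] end={s0,s20,s5,s7} rej; 2/2 single-dels accept.
'pyb': |S_i|=[20, 14, 7, 3] end={s0,s20,s7} rej; 3/3 deletions ∈↓L.
'apb': run [20, 17, 10, 3] end={s0,s20,s7} rej; 3/3 del acc.
'aipp': run [20, 17, 12, 7, 3] end={s0,s20,s7} rej; 4/4 single-dels accept.
4 words, ⪯-incomp.

A = [yp, pyb, apb, aipp].


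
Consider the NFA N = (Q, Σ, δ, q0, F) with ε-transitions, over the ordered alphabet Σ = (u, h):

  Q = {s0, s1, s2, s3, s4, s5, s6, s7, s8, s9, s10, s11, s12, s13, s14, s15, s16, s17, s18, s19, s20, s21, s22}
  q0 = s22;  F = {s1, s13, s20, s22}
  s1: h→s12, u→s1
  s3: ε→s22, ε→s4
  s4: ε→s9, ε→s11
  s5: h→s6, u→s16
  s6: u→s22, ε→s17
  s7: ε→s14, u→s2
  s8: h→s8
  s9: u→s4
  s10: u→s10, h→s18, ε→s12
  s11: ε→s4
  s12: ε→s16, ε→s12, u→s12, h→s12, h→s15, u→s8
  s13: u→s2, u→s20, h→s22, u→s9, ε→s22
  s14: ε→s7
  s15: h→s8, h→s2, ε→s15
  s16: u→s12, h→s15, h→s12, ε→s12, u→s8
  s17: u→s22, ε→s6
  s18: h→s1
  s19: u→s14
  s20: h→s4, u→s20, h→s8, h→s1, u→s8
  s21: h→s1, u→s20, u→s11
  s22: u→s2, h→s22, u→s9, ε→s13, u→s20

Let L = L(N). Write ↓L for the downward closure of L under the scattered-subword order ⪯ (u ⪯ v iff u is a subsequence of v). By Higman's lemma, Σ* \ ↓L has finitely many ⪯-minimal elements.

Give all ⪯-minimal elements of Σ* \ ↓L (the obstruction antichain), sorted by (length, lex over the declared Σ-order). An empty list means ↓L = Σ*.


|Q|=23, |F|=4, |δ|=55 (16 ε).
min D↑ (4 st, q0=0, F={3}): 0:u→1,h→0 1:u→1,h→2 2:u→2,h→3 3:u→3,h→3 (ε-aug+det+¬).
'uhh': |S_i|=[12, 10, 9, 5] end={s12,s15,s16,s2,s8} ∉↓L; 3/3 deletions ∈↓L.
1 words, ⪯-incomp.

A = [uhh].


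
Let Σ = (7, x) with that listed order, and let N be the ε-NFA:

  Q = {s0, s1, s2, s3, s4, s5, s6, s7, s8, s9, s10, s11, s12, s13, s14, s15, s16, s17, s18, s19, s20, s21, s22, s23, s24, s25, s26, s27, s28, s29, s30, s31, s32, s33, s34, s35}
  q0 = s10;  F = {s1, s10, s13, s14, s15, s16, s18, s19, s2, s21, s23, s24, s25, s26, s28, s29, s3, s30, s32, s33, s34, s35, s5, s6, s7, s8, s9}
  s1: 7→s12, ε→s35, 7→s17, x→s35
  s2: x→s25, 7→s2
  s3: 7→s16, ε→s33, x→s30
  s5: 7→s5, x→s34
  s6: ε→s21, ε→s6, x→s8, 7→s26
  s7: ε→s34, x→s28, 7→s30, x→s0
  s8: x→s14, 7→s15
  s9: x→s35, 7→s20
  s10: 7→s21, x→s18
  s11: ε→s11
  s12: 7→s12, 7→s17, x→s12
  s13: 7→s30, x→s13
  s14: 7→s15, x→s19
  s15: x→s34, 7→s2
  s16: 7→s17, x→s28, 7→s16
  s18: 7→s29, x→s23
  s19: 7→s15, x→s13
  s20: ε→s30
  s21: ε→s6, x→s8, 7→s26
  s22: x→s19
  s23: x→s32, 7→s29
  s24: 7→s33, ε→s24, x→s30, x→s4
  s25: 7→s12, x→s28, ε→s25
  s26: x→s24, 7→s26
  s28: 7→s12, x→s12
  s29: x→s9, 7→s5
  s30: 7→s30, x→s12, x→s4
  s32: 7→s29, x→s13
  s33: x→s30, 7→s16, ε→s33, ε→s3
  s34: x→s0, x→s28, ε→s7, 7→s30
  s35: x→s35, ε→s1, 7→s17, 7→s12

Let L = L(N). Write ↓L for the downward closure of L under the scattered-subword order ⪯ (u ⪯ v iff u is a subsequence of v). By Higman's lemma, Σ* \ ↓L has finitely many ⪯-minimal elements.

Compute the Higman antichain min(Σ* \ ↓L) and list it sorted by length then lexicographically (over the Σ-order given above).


A = [77xxx, x7x7x, x7xx7, 7x77x7, xxxx7x].

|Q|=36, |F|=27, |δ|=79 (14 ε).
min D↑ (24 st, q0=0, F={21}): 0:7→1,x→2 1:7→3,x→4 2:7→5,x→6 3:7→3,x→7 4:7→8,x→9 5:7→10,x→11 6:7→5,x→12 7:7→13,x→14 8:7→15,x→16 9:7→8,x→17 10:7→10,x→16 11:7→14,x→18 12:7→5,x→19 13:7→20,x→14 14:7→14,x→21 15:7→15,x→22 16:7→14,x→23 17:7→8,x→19 18:7→21,x→18 19:7→14,x→19 20:7→20,x→23 21:7→21,x→21 22:7→21,x→23 23:7→21,x→21 (ε-aug+det+¬).
'77xxx': run [32, 28, 18, 13, 6, 3] end={s12,s17,s4} rej; 5/5 deletions ∈↓L.
'x7x7x': run [32, 28, 20, 13, 5, 3] end={s12,s17,s4} rej; 5/5 single-dels accept.
'x7xx7': N↓-sim [32, 28, 20, 13, 7, 2] end={s12,s17} rej; 5/5 single-dels accept.
'7x77x7': run [32, 28, 23, 15, 8, 5, 2] end={s12,s17} — reject; 6/6 del acc.
'xxxx7x': run [32, 28, 22, 20, 14, 5, 3] end={s12,s17,s4} — reject; 6/6 del acc.
5 obstructions.


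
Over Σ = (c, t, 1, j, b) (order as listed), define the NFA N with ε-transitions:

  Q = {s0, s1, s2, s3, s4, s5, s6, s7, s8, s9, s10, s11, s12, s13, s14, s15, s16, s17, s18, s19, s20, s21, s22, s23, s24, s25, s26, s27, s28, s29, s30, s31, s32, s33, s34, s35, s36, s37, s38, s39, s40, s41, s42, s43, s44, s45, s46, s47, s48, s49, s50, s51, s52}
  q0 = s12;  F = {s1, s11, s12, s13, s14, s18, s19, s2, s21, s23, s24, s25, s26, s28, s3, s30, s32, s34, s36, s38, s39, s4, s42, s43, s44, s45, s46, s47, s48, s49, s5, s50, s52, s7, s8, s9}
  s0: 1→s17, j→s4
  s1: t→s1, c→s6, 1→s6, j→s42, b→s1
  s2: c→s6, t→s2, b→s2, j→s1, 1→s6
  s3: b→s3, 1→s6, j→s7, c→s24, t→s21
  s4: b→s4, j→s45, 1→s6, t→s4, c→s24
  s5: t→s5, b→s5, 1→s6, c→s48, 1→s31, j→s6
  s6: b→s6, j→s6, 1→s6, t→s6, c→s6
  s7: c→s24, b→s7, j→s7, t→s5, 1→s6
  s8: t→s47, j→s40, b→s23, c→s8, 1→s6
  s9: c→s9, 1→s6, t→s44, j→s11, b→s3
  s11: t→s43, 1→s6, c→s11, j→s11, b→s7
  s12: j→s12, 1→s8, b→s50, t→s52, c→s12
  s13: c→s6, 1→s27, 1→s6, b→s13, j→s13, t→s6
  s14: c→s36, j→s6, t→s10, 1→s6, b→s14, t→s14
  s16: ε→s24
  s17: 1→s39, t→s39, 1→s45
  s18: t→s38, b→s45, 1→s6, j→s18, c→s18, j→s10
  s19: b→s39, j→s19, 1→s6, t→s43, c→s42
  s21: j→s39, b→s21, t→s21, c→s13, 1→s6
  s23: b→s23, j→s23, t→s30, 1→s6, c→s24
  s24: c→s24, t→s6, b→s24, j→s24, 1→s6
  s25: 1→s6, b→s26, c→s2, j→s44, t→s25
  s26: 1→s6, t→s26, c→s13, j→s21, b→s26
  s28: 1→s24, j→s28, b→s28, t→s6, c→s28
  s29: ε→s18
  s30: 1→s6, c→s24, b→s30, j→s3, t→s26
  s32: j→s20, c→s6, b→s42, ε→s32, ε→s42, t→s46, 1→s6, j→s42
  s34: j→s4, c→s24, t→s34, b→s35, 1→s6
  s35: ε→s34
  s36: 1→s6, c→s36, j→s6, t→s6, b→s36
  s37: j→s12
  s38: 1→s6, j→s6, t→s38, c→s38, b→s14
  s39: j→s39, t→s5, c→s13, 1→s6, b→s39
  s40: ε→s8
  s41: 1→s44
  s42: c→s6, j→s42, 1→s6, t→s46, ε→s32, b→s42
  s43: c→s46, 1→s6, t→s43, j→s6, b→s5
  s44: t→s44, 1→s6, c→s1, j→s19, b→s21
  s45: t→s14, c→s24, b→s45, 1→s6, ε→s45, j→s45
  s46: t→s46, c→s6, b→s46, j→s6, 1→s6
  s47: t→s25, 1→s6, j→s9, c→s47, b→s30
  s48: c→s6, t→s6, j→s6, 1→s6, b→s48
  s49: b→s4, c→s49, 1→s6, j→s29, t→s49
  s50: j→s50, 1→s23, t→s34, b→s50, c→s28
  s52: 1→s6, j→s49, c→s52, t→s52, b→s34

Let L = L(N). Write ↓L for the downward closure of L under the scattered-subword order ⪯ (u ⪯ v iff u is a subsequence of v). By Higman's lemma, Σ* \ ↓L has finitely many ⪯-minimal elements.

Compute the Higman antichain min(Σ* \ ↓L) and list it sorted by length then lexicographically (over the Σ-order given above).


A = [t1, 11, bct, tjjtj, 1ttcc].

|Q|=53, |F|=36, |δ|=205 (8 ε).
min D↑ (36 st, q0=0, F={4}): 0:c→0,t→1,1→2,j→0,b→3 1:c→1,t→1,1→4,j→5,b→6 2:c→2,t→7,1→4,j→2,b→8 3:c→9,t→6,1→8,j→3,b→3 4:c→4,t→4,1→4,j→4,b→4 5:c→5,t→5,1→4,j→10,b→11 6:c→12,t→6,1→4,j→11,b→6 7:c→7,t→13,1→4,j→14,b→15 8:c→12,t→15,1→4,j→8,b→8 9:c→9,t→4,1→12,j→9,b→9 10:c→10,t→16,1→4,j→10,b→17 11:c→12,t→11,1→4,j→17,b→11 12:c→12,t→4,1→4,j→12,b→12 13:c→18,t→13,1→4,j→19,b→20 14:c→14,t→19,1→4,j→21,b→22 15:c→12,t→20,1→4,j→22,b→15 16:c→16,t→16,1→4,j→4,b→23 17:c→12,t→23,1→4,j→17,b→17 18:c→4,t→18,1→4,j→24,b→18 19:c→24,t→19,1→4,j→25,b→26 20:c→27,t→20,1→4,j→26,b→20 21:c→21,t→28,1→4,j→21,b→29 22:c→12,t→26,1→4,j→29,b→22 23:c→30,t→23,1→4,j→4,b→23 24:c→4,t→24,1→4,j→31,b→24 25:c→31,t→28,1→4,j→25,b→32 26:c→27,t→26,1→4,j→32,b→26 27:c→4,t→4,1→4,j→27,b→27 28:c→33,t→28,1→4,j→4,b→34 29:c→12,t→34,1→4,j→29,b→29 30:c→30,t→4,1→4,j→4,b→30 31:c→4,t→33,1→4,j→31,b→31 32:c→27,t→34,1→4,j→32,b→32 33:c→4,t→33,1→4,j→4,b→33 34:c→35,t→34,1→4,j→4,b→34 35:c→4,t→4,1→4,j→4,b→35 (ε-aug+det+¬).
't1': N↓-sim [44, 38, 3] end={s27,s31,s6} ∉↓L; 2/2 single-dels accept.
'11': |S_i|=[44, 29, 3] end={s27,s31,s6} ∉↓L; 2/2 single-dels accept.
'bct': |S_i|=[44, 29, 7, 1] end={s6} rej; 3/3 single-dels accept.
'tjjtj': N↓-sim [44, 38, 30, 23, 10, 1] end={s6} rej; 5/5 single-dels accept.
'1ttcc': N↓-sim [44, 29, 26, 19, 10, 1] end={s6} rej; 5/5 del acc.
5 minimals (antichain).
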